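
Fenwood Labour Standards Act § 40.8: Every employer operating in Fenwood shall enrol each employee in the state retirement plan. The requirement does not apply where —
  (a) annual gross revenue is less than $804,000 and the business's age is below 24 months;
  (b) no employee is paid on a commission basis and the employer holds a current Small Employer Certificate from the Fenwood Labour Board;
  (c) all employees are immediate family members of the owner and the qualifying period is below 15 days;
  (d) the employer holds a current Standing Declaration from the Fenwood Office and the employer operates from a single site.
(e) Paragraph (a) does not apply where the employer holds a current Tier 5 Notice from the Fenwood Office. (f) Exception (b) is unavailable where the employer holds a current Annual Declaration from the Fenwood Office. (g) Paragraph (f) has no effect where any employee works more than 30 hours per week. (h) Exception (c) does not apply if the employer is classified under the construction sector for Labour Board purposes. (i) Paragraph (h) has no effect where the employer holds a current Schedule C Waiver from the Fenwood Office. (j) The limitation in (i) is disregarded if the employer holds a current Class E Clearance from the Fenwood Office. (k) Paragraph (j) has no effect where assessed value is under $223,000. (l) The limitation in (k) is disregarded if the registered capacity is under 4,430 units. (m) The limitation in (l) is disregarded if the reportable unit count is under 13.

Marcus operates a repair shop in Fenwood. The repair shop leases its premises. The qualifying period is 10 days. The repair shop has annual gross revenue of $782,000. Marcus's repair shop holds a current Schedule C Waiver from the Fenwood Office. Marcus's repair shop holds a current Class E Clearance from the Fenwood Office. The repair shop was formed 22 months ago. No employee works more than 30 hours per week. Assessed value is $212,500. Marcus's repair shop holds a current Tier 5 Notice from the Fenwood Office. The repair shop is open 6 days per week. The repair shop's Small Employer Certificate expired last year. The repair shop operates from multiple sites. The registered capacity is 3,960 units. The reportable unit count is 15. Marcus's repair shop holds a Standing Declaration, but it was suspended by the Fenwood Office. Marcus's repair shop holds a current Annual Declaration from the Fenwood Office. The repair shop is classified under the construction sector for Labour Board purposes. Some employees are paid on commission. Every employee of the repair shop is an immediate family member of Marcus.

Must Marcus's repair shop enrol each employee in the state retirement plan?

Yes — Marcus's repair shop must enrol each employee in the state retirement plan.

All of (a)'s requirements are met (annual gross revenue is $782,000, less than the $804,000 limit; the business's age is 22 months, below the 24 months limit). But applying paragraph (e): (e) operates against (a): a current Tier 5 Notice is held. (a) is therefore removed.
Exception (b) fails — some employees are paid on commission.
Exception (c) is satisfied on its face — every employee is an immediate family member; the qualifying period is 10 days, below the 15 days limit. But: (h) is triggered — the repair shop is classified under the construction sector. (i) is engaged (a current Schedule C Waiver is held), but is set aside by (j): (j) operates against (i): a current Class E Clearance is held. (k) would limit (j) — assessed value is $212,500, under the $223,000 limit — but (l) sets (k) aside: (l) operates — the registered capacity is 3,960 units, under the 4,430 units limit. (m), which would lift (l), does not operate here — the reportable unit count is 15, not under 13. Exception (c) does not apply.
Exception (d) requires that the employer holds a current Standing Declaration from the Fenwood Office; but the Standing Declaration is not current, so (d) is unavailable.
No exception is made out. Marcus's repair shop falls within the general rule.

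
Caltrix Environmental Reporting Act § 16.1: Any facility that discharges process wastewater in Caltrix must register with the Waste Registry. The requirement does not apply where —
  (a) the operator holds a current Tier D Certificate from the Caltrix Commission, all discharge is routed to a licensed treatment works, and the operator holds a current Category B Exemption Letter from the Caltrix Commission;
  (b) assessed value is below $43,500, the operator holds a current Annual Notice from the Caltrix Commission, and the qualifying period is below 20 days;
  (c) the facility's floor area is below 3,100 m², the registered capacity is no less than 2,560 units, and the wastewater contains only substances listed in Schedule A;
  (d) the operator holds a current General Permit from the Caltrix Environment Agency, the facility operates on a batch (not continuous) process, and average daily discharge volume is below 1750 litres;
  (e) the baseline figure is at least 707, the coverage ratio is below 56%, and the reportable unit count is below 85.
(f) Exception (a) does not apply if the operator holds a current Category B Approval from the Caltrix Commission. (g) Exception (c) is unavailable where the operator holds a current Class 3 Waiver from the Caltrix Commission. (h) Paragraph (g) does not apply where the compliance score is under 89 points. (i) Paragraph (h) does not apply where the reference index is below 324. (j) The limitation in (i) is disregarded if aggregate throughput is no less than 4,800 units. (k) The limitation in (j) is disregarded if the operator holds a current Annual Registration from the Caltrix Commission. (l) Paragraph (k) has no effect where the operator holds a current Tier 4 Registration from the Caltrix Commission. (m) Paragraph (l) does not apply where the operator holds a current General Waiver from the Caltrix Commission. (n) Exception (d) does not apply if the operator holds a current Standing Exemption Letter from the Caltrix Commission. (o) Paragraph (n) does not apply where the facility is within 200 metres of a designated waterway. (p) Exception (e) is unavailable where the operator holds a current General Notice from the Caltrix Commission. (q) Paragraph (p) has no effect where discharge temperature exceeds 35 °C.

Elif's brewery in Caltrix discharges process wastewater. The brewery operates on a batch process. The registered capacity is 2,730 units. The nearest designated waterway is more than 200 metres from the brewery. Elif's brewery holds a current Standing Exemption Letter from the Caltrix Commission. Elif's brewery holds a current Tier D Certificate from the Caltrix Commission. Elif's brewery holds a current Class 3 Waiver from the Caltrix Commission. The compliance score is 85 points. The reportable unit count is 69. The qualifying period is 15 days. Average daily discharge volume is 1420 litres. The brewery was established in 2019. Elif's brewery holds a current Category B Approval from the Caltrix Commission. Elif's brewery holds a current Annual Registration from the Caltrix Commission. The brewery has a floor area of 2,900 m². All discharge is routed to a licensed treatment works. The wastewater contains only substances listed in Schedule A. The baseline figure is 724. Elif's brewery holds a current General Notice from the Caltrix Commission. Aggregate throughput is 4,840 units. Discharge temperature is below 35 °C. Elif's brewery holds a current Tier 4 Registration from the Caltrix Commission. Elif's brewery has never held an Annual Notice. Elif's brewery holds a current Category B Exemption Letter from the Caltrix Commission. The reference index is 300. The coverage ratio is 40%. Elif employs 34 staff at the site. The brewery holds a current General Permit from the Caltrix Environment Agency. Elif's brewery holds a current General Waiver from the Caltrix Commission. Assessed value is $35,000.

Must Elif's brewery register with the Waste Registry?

Exception (a): a current Tier D Certificate is held; discharge is routed to a licensed treatment works; a current Category B Exemption Letter is held — every condition holds. But: (f) operates against (a): a current Category B Approval is held. (a) is therefore removed.
Exception (b) does not apply: there is no Annual Notice in force.
All of (c)'s requirements are met (the facility's floor area is 2,900 m², below the 3,100 m² limit; the registered capacity is 2,730 units, meeting the 2,560 units threshold; the wastewater is Schedule-A-only). Turning to paragraphs (g)–(m): (g) operates against (c): a current Class 3 Waiver is held. (h) applies (the compliance score is 85 points, under the 89 points limit), but is overridden by (i): (i) is engaged — the reference index is 300, below the 324 limit. (j) applies (aggregate throughput is 4,840 units, meeting the 4,800 units threshold), but is itself disapplied by (k): (k) is triggered — a current Annual Registration is held. (l) would limit (k) — a current Tier 4 Registration is held — but (m) sets (l) aside: (m) operates against (l): a current General Waiver is held. (c) is therefore removed.
Exception (d)'s conditions are all satisfied: a current General Permit is held; the facility operates on a batch process; average daily discharge volume is 1420 litres, below the 1750 litres limit. But: (n) operates — a current Standing Exemption Letter is held. (o) does not operate here (the brewery is more than 200 m from any designated waterway), so (n) stands. (d) is therefore removed.
Exception (e) is satisfied on its face — the baseline figure is 724, meeting the 707 threshold; the coverage ratio is 40%, below the 56% limit; the reportable unit count is 69, below the 85 limit. However, paragraphs (p)–(q) must be considered: (p) operates against (e): a current General Notice is held. (q) does not operate here (discharge temperature is below 35 °C), so (p) stands. So (e) is unavailable.
Every exception is unavailable, so the rule governs.

Yes — Elif's brewery must register with the Waste Registry.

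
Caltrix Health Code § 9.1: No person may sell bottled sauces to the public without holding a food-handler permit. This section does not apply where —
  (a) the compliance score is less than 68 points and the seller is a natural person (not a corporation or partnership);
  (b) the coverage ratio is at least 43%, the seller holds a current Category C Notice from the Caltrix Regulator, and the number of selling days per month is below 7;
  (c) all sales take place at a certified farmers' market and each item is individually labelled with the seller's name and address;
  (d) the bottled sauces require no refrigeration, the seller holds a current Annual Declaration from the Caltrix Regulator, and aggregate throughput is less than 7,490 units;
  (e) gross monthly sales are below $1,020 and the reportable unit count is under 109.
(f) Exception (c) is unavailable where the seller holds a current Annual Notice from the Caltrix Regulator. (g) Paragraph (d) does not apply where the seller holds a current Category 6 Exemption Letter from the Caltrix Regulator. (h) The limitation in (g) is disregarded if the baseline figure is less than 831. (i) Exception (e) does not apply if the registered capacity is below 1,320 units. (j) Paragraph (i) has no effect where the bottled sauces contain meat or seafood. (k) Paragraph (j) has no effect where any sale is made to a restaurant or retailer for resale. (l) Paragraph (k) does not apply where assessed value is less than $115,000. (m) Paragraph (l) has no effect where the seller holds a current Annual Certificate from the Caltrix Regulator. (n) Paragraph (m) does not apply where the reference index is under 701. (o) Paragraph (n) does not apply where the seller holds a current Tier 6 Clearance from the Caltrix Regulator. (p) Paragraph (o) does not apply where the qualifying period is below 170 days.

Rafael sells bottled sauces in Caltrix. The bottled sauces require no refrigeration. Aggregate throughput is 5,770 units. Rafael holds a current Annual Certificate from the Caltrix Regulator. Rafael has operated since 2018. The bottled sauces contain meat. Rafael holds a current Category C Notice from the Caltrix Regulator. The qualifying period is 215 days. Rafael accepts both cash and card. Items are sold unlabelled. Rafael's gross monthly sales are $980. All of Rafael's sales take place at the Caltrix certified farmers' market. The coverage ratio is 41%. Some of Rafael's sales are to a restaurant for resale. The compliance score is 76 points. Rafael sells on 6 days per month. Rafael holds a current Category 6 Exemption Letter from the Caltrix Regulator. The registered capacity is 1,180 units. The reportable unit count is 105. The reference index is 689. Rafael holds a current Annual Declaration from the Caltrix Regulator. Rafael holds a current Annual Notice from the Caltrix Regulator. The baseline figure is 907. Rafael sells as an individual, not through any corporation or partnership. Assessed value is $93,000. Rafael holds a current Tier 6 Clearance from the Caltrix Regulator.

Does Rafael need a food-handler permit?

Yes — Rafael must hold a food-handler permit.

Exception (a) requires that the compliance score is less than 68 points; but the compliance score is 76 points, not less than 68 points, so (a) is unavailable.
Exception (b) does not apply: the coverage ratio is 41%, short of 43%.
Exception (c) requires that each item is individually labelled with the seller's name and address; but items are sold unlabelled, so (c) is unavailable.
Exception (d)'s conditions are all satisfied: the bottled sauces are shelf-stable; a current Annual Declaration is held; aggregate throughput is 5,770 units, less than the 7,490 units limit. But applying paragraphs (g)–(h): (g) operates against (d): a current Category 6 Exemption Letter is held. (h) is not triggered (the baseline figure is 907, not less than 831), so (g) stands. (d) is therefore removed.
All of (e)'s requirements are met (gross monthly sales are $980, below the $1,020 limit; the reportable unit count is 105, under the 109 limit). But applying paragraphs (i)–(p): (i) operates against (e): the registered capacity is 1,180 units, below the 1,320 units limit. (j) applies (the bottled sauces contain meat), but is itself disapplied by (k): (k) operates against (j): some sales are to a restaurant for resale. (l) would limit (k) — assessed value is $93,000, less than the $115,000 limit — but (m) sets (l) aside: (m) is engaged — a current Annual Certificate is held. (n) would limit (m) — the reference index is 689, under the 701 limit — but (o) sets (n) aside: (o) operates against (n): a current Tier 6 Clearance is held. (p) is not engaged (the qualifying period is 215 days, not below 170 days), so (o) stands. So (e) is unavailable.
None of the exceptions is available; § 9.1 applies in full.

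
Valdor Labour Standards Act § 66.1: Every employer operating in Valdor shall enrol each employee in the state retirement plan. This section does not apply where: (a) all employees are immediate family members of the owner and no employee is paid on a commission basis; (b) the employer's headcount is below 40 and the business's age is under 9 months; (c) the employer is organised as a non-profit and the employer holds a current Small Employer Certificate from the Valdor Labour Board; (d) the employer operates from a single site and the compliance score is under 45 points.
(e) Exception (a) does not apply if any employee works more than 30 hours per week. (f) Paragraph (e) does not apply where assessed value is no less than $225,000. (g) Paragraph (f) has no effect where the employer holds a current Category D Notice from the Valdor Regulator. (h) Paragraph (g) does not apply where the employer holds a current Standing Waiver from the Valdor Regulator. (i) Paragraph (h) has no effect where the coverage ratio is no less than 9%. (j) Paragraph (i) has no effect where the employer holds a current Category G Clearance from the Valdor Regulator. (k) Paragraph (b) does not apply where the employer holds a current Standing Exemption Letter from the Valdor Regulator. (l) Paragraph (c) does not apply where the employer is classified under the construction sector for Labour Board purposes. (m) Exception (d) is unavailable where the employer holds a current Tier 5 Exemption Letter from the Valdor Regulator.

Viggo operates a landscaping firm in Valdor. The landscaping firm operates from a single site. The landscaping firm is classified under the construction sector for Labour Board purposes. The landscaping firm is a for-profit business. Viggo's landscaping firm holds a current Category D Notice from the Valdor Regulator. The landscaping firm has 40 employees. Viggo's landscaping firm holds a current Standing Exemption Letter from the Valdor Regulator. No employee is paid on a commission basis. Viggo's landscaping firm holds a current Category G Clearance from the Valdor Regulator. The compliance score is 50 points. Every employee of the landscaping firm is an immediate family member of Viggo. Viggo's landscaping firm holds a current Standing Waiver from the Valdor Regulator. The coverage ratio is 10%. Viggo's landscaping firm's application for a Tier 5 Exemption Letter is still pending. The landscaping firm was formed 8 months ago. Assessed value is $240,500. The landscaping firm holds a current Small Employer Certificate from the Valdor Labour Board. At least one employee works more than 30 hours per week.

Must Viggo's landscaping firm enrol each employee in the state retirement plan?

Exception (a) is satisfied on its face — every employee is an immediate family member; no employee is paid on commission. Considering the limiting provisions: (e) is triggered (at least one employee exceeds 30 hours/week), but yields to (f): (f) operates against (e): assessed value is $240,500, meeting the $225,000 threshold. (g) would limit (f) — a current Category D Notice is held — but (h) sets (g) aside: (h) is triggered — a current Standing Waiver is held. (i) would limit (h) — the coverage ratio is 10%, meeting the 9% threshold — but (j) sets (i) aside: (j) applies — a current Category G Clearance is held. So (a) applies.
Exception (b) requires that the employer's headcount is below 40; but the employer's headcount is 40, not below 40, so (b) is unavailable.
Exception (c) fails — the employer is for-profit.
Exception (d) fails — the compliance score is 50 points, not under 45 points.

No — exception (a) applies; Viggo's landscaping firm is not required to enrol each employee in the state retirement plan.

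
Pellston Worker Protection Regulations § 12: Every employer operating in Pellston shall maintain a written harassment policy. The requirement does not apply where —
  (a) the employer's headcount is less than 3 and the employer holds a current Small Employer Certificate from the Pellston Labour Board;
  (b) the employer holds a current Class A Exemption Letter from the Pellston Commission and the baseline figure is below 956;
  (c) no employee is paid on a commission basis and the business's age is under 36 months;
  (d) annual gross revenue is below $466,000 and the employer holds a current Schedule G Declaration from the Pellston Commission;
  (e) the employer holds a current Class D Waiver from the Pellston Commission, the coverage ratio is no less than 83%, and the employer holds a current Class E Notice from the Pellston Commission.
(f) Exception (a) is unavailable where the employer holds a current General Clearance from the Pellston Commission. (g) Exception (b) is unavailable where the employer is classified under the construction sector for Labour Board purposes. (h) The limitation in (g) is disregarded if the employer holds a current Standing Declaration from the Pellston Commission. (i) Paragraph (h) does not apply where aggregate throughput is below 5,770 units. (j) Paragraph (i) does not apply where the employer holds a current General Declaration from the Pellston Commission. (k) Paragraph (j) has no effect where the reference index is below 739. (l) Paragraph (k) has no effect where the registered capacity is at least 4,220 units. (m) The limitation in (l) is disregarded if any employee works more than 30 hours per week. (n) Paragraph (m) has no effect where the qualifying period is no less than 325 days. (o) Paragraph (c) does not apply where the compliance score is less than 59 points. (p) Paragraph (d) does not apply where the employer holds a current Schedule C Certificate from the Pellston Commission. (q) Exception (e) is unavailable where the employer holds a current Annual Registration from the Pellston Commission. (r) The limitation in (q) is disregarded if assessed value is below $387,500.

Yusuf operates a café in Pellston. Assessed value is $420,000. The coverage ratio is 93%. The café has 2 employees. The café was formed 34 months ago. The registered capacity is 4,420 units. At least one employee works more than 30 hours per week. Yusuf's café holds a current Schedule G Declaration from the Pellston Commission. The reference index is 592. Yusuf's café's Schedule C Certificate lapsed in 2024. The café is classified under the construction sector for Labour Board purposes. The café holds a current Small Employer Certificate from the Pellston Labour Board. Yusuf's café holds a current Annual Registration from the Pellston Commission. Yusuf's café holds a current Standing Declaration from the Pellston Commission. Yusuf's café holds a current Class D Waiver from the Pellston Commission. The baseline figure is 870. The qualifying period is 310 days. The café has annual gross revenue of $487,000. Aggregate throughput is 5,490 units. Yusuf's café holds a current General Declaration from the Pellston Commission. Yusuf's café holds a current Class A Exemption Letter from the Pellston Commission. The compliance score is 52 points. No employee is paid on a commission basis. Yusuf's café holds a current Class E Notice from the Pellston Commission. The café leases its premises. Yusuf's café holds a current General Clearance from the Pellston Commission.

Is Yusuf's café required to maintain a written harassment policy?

All of (a)'s requirements are met (the employer's headcount is 2, less than the 3 limit; a current Small Employer Certificate is held). But applying paragraph (f): (f) is triggered — a current General Clearance is held. (a) is therefore removed.
Exception (b) is satisfied on its face — a current Class A Exemption Letter is held; the baseline figure is 870, below the 956 limit. But: (g) is engaged — the café is classified under the construction sector. (h) would limit (g) — a current Standing Declaration is held — but (i) sets (h) aside: (i) operates against (h): aggregate throughput is 5,490 units, below the 5,770 units limit. (j) is triggered (a current General Declaration is held), but is set aside by (k): (k) operates — the reference index is 592, below the 739 limit. (l) would limit (k) — the registered capacity is 4,420 units, meeting the 4,220 units threshold — but (m) sets (l) aside: (m) operates against (l): at least one employee exceeds 30 hours/week. (n) does not operate here (the qualifying period is 310 days, short of 325 days), so (m) stands. (b) is therefore removed.
Exception (c) is satisfied on its face — no employee is paid on commission; the business's age is 34 months, under the 36 months limit. But: (o) operates against (c): the compliance score is 52 points, less than the 59 points limit. (c) is therefore removed.
Exception (d) fails — annual gross revenue is $487,000, not below $466,000.
Exception (e)'s conditions are all satisfied: a current Class D Waiver is held; the coverage ratio is 93%, meeting the 83% threshold; a current Class E Notice is held. Turning to paragraphs (q)–(r): (q) operates against (e): a current Annual Registration is held. (r) is not engaged (assessed value is $420,000, not below $387,500), so (q) stands. Exception (e) does not apply.
No exception applies. The general rule governs.

Yes — Yusuf's café must maintain a written harassment policy.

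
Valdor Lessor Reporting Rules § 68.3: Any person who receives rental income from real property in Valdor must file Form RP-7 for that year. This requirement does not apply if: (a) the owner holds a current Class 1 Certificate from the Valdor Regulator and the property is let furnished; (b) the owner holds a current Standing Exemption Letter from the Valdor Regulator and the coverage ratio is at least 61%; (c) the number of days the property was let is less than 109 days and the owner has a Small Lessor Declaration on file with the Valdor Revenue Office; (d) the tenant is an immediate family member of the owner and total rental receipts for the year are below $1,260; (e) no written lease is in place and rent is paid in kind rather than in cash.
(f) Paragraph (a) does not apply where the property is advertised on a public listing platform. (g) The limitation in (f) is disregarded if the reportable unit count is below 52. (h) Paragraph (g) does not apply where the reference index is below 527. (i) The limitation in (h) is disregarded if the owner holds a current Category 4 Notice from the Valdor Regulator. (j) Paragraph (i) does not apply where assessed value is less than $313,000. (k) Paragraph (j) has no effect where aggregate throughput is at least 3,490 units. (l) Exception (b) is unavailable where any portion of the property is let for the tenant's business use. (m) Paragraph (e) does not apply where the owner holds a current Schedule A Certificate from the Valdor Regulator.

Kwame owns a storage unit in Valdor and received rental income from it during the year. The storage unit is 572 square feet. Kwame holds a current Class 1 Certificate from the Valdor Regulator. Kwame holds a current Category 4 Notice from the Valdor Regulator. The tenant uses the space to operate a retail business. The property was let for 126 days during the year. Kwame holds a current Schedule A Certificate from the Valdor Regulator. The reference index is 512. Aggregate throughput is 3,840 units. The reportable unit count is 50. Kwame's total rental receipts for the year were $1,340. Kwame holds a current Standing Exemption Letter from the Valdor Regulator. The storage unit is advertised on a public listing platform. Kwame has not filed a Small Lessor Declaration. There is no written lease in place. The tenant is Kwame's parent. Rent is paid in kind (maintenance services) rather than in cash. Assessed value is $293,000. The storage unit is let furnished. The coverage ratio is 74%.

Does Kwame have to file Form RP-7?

Exception (a) is satisfied on its face — a current Class 1 Certificate is held; the property is let furnished. Considering the limiting provisions: (f) would limit (a) — the property is publicly advertised — but (g) sets (f) aside: (g) operates against (f): the reportable unit count is 50, below the 52 limit. (h) operates (the reference index is 512, below the 527 limit), but is overridden by (i): (i) is engaged — a current Category 4 Notice is held. (j) would limit (i) — assessed value is $293,000, less than the $313,000 limit — but (k) sets (j) aside: (k) operates against (j): aggregate throughput is 3,840 units, meeting the 3,490 units threshold. Exception (a) stands.
All of (b)'s requirements are met (a current Standing Exemption Letter is held; the coverage ratio is 74%, meeting the 61% threshold). However, paragraph (l) must be considered: (l) operates against (b): the space is let for business use. Exception (b) does not apply.
Exception (c) requires that the number of days the property was let is less than 109 days; but the number of days the property was let is 126 days, not less than 109 days, so (c) is unavailable.
Exception (d) does not apply: total rental receipts for the year are $1,340, not below $1,260.
Exception (e): there is no written lease; rent is paid in kind — every condition holds. However, paragraph (m) must be considered: (m) operates against (e): a current Schedule A Certificate is held. (e) is therefore removed.

No — exception (a) applies; Kwame is not required to file Form RP-7.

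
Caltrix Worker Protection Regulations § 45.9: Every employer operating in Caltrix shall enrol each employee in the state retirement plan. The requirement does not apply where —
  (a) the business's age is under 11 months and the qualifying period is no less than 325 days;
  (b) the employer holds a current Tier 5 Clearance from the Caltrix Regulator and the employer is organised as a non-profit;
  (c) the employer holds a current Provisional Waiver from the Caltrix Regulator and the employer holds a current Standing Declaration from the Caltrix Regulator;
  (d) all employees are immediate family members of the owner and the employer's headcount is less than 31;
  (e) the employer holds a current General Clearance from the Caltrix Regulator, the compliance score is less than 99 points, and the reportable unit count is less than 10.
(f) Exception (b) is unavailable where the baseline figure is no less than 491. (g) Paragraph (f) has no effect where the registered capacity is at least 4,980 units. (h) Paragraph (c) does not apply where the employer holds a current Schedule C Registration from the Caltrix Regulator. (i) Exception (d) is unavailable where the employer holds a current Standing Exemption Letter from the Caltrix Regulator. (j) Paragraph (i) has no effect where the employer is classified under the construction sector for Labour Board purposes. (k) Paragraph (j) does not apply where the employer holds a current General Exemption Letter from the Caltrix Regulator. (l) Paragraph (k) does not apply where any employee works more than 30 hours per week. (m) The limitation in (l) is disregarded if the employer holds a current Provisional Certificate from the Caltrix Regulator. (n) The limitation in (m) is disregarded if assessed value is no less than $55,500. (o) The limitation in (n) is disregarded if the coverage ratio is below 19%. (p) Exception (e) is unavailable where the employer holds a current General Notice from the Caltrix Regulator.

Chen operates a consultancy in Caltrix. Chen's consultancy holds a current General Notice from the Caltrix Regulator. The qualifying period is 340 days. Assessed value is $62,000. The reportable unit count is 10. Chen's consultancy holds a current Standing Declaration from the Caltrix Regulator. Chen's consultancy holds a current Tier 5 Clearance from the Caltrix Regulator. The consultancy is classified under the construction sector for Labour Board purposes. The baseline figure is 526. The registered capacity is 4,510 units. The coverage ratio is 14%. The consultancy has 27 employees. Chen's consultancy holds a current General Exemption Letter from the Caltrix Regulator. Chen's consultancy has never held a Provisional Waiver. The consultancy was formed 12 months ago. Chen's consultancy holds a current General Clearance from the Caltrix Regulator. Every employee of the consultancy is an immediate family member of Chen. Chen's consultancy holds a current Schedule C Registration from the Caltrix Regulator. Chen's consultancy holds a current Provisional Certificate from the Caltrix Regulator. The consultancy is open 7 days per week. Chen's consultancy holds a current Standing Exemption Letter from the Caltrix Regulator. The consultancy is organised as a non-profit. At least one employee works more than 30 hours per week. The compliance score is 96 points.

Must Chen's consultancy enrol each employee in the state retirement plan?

Yes — Chen's consultancy must enrol each employee in the state retirement plan.

Exception (a) does not apply: the business's age is 12 months, not under 11 months.
Exception (b) is satisfied on its face — a current Tier 5 Clearance is held; the employer is a non-profit. Turning to paragraphs (f)–(g): (f) operates against (b): the baseline figure is 526, meeting the 491 threshold. (g), which would lift (f), is inapplicable — the registered capacity is 4,510 units, short of 4,980 units. So (b) is unavailable.
Exception (c) requires that the employer holds a current Provisional Waiver from the Caltrix Regulator; but there is no Provisional Waiver in force, so (c) is unavailable.
Exception (d): every employee is an immediate family member; the employer's headcount is 27, less than the 31 limit — every condition holds. Turning to paragraphs (i)–(o): (i) applies — a current Standing Exemption Letter is held. (j) would limit (i) — the consultancy is classified under the construction sector — but (k) sets (j) aside: (k) is engaged — a current General Exemption Letter is held. (l) would limit (k) — at least one employee exceeds 30 hours/week — but (m) sets (l) aside: (m) operates — a current Provisional Certificate is held. (n) is triggered (assessed value is $62,000, meeting the $55,500 threshold), but is displaced by (o): (o) operates against (n): the coverage ratio is 14%, below the 19% limit. So (d) is unavailable.
Exception (e) requires that the reportable unit count is less than 10; but the reportable unit count is 10, not less than 10, so (e) is unavailable.
No exception applies. The general rule governs.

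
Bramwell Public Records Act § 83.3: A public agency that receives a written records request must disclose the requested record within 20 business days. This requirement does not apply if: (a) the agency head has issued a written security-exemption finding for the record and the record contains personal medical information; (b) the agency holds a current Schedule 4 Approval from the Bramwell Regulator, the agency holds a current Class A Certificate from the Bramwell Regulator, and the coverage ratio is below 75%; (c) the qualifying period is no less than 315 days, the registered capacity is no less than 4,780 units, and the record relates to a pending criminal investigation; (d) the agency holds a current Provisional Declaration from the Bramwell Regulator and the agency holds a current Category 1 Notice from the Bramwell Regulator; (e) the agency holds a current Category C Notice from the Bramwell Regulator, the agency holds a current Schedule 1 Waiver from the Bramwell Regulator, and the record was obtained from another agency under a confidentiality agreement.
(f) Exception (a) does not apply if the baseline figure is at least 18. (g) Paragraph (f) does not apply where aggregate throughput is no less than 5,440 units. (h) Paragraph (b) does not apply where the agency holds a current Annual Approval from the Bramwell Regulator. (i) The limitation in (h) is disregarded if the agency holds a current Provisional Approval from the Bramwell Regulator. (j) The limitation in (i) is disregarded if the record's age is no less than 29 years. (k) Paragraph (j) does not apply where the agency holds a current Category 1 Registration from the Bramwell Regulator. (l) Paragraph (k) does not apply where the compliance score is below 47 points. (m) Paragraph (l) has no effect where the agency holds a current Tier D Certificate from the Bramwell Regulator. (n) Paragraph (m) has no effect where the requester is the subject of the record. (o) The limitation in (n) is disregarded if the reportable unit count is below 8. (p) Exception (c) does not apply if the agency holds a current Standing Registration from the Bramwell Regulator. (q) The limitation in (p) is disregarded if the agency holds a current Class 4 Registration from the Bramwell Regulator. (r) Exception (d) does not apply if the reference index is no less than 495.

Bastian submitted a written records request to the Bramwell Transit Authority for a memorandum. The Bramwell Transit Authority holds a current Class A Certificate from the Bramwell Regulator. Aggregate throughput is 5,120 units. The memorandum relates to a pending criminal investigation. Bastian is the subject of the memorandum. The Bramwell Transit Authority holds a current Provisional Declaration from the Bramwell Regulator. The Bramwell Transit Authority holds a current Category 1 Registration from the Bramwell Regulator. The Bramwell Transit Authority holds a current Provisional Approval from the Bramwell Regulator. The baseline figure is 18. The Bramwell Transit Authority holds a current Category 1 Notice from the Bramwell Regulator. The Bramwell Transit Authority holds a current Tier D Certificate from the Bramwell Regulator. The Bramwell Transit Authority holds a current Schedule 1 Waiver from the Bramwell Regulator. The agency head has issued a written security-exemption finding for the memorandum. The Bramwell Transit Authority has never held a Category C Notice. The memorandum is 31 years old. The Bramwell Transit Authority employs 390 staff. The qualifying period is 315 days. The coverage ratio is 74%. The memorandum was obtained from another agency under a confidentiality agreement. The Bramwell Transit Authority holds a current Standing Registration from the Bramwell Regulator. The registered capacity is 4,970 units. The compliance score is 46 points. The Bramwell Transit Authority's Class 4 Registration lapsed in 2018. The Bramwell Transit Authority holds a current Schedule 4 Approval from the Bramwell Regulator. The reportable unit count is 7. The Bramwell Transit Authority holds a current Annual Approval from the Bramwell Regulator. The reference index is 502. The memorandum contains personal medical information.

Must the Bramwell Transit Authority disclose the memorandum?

No — exception (b) applies; the Bramwell Transit Authority is not required to disclose the memorandum.

Exception (a) is satisfied on its face — a written security-exemption finding has been issued; the memorandum contains personal medical information. But: (f) operates against (a): the baseline figure is 18, meeting the 18 threshold. (g), which would lift (f), is not engaged — aggregate throughput is 5,120 units, short of 5,440 units. So (a) is unavailable.
All of (b)'s requirements are met (a current Schedule 4 Approval is held; a current Class A Certificate is held; the coverage ratio is 74%, below the 75% limit). Under paragraphs (h)–(o): (h) applies (a current Annual Approval is held), but is itself disapplied by (i): (i) operates against (h): a current Provisional Approval is held. (j) is triggered (the record's age is 31 years, meeting the 29 years threshold), but is set aside by (k): (k) operates against (j): a current Category 1 Registration is held. (l) applies (the compliance score is 46 points, below the 47 points limit), but is overridden by (m): (m) applies — a current Tier D Certificate is held. (n) applies (Bastian is the subject of the memorandum), but is itself disapplied by (o): (o) is engaged — the reportable unit count is 7, below the 8 limit. Exception (b) stands.
Exception (c) is satisfied on its face — the qualifying period is 315 days, meeting the 315 days threshold; the registered capacity is 4,970 units, meeting the 4,780 units threshold; the memorandum relates to a pending investigation. But: (p) operates against (c): a current Standing Registration is held. (q), which would lift (p), is not engaged — no current Class 4 Registration is held. So (c) is unavailable.
All of (d)'s requirements are met (a current Provisional Declaration is held; a current Category 1 Notice is held). Turning to paragraph (r): (r) is triggered — the reference index is 502, meeting the 495 threshold. So (d) is unavailable.
Exception (e) requires that the agency holds a current Category C Notice from the Bramwell Regulator; but there is no Category C Notice in force, so (e) is unavailable.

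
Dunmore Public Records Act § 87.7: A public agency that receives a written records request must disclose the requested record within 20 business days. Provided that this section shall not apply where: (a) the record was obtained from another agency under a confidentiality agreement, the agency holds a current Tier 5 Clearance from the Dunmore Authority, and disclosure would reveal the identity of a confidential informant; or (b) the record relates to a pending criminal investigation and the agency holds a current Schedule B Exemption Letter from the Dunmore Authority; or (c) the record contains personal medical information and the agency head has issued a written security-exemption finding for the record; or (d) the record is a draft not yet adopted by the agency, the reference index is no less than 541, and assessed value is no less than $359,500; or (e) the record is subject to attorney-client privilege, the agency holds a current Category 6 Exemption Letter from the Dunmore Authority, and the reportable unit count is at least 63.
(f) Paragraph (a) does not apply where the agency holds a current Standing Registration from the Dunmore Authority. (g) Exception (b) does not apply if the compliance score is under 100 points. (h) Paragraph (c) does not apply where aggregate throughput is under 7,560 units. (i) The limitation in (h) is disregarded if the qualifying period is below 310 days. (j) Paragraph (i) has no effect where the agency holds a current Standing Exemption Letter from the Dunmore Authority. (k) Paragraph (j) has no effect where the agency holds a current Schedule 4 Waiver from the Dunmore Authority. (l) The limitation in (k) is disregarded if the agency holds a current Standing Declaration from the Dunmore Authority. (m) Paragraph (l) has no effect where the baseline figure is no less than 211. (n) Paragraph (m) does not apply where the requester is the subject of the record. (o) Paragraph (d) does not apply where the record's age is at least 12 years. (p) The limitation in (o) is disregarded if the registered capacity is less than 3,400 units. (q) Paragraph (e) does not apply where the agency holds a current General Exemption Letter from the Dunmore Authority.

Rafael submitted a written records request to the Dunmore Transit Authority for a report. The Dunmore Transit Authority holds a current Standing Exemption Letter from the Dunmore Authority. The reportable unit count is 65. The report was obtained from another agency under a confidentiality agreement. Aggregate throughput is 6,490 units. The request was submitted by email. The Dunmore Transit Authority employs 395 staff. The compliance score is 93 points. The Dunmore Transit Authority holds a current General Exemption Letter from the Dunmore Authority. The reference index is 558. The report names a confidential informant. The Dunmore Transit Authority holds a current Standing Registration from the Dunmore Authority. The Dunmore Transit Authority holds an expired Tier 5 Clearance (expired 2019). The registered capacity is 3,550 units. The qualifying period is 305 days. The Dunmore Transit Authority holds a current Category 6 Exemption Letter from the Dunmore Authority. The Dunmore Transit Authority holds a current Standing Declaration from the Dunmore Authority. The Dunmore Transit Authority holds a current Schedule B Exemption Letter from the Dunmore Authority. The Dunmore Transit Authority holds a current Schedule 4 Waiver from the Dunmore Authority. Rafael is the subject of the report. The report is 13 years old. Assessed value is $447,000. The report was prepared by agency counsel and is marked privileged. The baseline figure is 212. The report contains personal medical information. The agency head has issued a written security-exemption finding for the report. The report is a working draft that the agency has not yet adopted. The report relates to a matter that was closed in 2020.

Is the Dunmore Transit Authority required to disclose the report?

Yes — the Dunmore Transit Authority must disclose the report.

Exception (a) fails — the Tier 5 Clearance is not current.
Exception (b) requires that the record relates to a pending criminal investigation; but the report relates to a closed matter, so (b) is unavailable.
Exception (c)'s conditions are all satisfied: the report contains personal medical information; a written security-exemption finding has been issued. But applying paragraphs (h)–(n): (h) operates against (c): aggregate throughput is 6,490 units, under the 7,560 units limit. (i) would limit (h) — the qualifying period is 305 days, below the 310 days limit — but (j) sets (i) aside: (j) operates against (i): a current Standing Exemption Letter is held. (k) operates (a current Schedule 4 Waiver is held), but is overridden by (l): (l) is engaged — a current Standing Declaration is held. (m) would limit (l) — the baseline figure is 212, meeting the 211 threshold — but (n) sets (m) aside: (n) operates against (m): Rafael is the subject of the report. Exception (c) does not apply.
Exception (d)'s conditions are all satisfied: the report is an unadopted draft; the reference index is 558, meeting the 541 threshold; assessed value is $447,000, meeting the $359,500 threshold. Turning to paragraphs (o)–(p): (o) is engaged — the record's age is 13 years, meeting the 12 years threshold. (p) is not triggered (the registered capacity is 3,550 units, not less than 3,400 units), so (o) stands. (d) is therefore removed.
All of (e)'s requirements are met (the report is privileged; a current Category 6 Exemption Letter is held; the reportable unit count is 65, meeting the 63 threshold). Turning to paragraph (q): (q) is triggered — a current General Exemption Letter is held. (e) is therefore removed.
Every exception is unavailable, so the rule governs.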